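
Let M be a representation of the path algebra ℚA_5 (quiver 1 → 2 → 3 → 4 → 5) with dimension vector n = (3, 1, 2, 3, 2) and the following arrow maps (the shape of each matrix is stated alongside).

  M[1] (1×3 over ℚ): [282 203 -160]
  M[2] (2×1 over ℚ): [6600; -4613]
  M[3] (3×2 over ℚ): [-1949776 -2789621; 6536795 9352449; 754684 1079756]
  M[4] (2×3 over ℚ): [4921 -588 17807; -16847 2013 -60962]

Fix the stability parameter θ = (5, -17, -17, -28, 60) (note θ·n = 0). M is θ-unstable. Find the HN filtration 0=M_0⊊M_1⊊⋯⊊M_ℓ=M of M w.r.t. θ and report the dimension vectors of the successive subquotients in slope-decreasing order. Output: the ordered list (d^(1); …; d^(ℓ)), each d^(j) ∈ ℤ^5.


Barcode: M ≅ I[1,1]^2, I[1,5], I[3,5], I[4,4]. HN layers by μ_θ (5 steps, strictly decreasing):
  μ^(1)=60; μ^(2)=5; μ^(3)=-57/4; μ^(4)=-45/2; μ^(5)=-28

((0, 0, 0, 0, 2); (2, 0, 0, 0, 0); (1, 1, 1, 1, 0); (0, 0, 1, 1, 0); (0, 0, 0, 1, 0))


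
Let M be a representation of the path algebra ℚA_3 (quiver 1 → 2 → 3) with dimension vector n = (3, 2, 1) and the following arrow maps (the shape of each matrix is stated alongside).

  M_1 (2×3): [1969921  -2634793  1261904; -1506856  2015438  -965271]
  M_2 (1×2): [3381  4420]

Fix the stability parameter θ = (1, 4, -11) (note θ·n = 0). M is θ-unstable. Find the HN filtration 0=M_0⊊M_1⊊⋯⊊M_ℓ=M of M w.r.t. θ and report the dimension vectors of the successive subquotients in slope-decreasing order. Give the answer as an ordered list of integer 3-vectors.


Barcode: M ≅ I[1,1], I[1,2], I[1,3]. HN layers by μ_θ (3 steps, strictly decreasing):
  μ^(1)=4; μ^(2)=1; μ^(3)=-2

((0, 1, 0); (2, 0, 0); (1, 1, 1))


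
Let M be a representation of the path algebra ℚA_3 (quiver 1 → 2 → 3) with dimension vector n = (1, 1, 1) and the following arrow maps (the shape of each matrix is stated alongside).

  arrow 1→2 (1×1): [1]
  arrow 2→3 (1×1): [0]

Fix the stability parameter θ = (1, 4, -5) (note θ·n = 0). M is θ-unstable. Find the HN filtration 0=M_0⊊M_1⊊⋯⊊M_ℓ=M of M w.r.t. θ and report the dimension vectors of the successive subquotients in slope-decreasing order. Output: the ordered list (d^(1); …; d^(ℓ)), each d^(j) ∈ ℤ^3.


Interval decomposition of M: I[1,2], I[3,3].
HN type (ℓ=3): μ^(1)=4; μ^(2)=1; μ^(3)=-5

((0, 1, 0); (1, 0, 0); (0, 0, 1))


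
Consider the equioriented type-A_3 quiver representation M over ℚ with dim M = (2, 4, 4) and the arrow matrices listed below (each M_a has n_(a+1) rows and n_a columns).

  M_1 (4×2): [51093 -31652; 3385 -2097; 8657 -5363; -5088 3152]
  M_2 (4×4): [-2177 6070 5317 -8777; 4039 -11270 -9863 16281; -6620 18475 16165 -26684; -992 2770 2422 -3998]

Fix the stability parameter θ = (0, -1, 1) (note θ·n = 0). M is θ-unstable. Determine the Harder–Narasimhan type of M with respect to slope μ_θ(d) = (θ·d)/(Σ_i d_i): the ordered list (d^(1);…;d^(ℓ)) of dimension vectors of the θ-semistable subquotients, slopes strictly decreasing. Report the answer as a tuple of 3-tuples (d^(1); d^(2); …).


Interval decomposition of M: I[1,2], I[1,3], I[2,3]^2, I[3,3].
HN type (ℓ=3): μ^(1)=1; μ^(2)=-1/2; μ^(3)=-1

((0, 0, 4); (2, 2, 0); (0, 2, 0))


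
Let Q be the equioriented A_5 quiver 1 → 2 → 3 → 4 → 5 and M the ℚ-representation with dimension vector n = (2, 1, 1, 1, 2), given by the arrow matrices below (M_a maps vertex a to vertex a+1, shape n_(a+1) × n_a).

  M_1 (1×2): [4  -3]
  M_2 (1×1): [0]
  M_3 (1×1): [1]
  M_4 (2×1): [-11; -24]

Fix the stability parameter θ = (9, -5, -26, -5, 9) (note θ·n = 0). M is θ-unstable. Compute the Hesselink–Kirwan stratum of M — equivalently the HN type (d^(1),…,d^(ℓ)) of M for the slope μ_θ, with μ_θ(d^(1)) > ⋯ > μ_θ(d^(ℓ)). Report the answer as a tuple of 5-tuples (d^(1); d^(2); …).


Via rank(M_{q-1}∘⋯∘M_p): M ≅ I[1,1], I[1,2], I[3,5], I[5,5].
μ_θ-semistable layers: μ^(1)=9; μ^(2)=2; μ^(3)=-5; μ^(4)=-26

((1, 0, 0, 0, 2); (1, 1, 0, 0, 0); (0, 0, 0, 1, 0); (0, 0, 1, 0, 0))


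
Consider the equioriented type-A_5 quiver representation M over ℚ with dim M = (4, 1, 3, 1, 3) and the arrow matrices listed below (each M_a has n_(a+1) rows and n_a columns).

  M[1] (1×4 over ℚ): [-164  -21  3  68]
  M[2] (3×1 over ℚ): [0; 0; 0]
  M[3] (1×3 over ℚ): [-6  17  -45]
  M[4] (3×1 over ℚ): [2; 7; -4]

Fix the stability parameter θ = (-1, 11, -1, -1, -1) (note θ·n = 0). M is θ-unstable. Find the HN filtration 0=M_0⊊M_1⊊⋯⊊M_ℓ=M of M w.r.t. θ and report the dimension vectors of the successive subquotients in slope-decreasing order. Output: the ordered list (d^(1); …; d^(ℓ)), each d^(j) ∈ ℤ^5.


Via rank(M_{q-1}∘⋯∘M_p): M ≅ I[1,1]^3, I[1,2], I[3,3]^2, I[3,5], I[5,5]^2.
μ_θ-semistable layers: μ^(1)=11; μ^(2)=-1

((0, 1, 0, 0, 0); (4, 0, 3, 1, 3))


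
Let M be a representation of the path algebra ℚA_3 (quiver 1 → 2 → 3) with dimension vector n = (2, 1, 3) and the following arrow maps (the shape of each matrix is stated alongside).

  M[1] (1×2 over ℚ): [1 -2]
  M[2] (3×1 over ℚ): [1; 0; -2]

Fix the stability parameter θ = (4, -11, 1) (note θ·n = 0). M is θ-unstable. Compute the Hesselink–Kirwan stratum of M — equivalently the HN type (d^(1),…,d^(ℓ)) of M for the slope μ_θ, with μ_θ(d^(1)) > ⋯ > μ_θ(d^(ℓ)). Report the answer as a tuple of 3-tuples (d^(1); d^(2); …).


Interval decomposition of M: I[1,1], I[1,3], I[3,3]^2.
HN type (ℓ=3): μ^(1)=4; μ^(2)=1; μ^(3)=-7/2

((1, 0, 0); (0, 0, 3); (1, 1, 0))


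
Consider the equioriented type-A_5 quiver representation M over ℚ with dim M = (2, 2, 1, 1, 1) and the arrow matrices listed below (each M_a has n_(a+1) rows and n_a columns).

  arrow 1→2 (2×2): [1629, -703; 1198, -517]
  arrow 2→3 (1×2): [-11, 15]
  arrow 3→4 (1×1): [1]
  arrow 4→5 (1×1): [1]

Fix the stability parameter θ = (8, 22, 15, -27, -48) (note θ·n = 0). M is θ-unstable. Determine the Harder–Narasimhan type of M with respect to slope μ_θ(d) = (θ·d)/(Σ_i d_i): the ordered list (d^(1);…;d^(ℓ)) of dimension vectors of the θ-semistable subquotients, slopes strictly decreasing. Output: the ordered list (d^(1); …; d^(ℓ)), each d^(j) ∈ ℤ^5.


Via rank(M_{q-1}∘⋯∘M_p): M ≅ I[1,2], I[1,5].
μ_θ-semistable layers: μ^(1)=22; μ^(2)=8; μ^(3)=-6

((0, 1, 0, 0, 0); (1, 0, 0, 0, 0); (1, 1, 1, 1, 1))


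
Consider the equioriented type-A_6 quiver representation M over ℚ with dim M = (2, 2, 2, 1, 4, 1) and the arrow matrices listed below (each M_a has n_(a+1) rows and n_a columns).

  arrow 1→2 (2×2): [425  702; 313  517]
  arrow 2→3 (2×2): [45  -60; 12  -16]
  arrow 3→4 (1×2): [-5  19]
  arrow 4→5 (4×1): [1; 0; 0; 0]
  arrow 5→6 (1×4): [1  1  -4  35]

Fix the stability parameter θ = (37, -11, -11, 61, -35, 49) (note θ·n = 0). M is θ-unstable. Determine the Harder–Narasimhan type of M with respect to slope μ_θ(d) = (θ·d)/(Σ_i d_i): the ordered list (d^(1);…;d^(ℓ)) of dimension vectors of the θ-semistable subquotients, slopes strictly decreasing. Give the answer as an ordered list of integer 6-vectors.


Barcode: M ≅ I[1,2], I[1,6], I[3,3], I[5,5]^3. HN layers by μ_θ (5 steps, strictly decreasing):
  μ^(1)=49; μ^(2)=13; μ^(3)=5; μ^(4)=-11; μ^(5)=-35

((0, 0, 0, 0, 0, 1); (1, 1, 0, 1, 1, 0); (1, 1, 1, 0, 0, 0); (0, 0, 1, 0, 0, 0); (0, 0, 0, 0, 3, 0))


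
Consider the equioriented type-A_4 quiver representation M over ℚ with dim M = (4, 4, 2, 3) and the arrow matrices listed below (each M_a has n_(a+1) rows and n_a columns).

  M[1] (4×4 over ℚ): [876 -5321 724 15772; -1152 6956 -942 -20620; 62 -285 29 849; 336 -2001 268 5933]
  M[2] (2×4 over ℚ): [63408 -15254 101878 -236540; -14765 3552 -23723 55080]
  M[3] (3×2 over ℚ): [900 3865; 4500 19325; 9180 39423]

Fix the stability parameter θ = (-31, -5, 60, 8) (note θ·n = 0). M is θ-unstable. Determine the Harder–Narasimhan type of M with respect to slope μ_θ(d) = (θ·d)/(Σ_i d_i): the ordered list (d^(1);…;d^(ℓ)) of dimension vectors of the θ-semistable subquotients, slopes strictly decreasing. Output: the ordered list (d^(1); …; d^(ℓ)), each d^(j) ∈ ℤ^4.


Interval decomposition of M: I[1,2]^2, I[1,3], I[1,4], I[4,4]^2.
HN type (ℓ=5): μ^(1)=60; μ^(2)=34; μ^(3)=8; μ^(4)=-5; μ^(5)=-31

((0, 0, 1, 0); (0, 0, 1, 1); (0, 0, 0, 2); (0, 4, 0, 0); (4, 0, 0, 0))


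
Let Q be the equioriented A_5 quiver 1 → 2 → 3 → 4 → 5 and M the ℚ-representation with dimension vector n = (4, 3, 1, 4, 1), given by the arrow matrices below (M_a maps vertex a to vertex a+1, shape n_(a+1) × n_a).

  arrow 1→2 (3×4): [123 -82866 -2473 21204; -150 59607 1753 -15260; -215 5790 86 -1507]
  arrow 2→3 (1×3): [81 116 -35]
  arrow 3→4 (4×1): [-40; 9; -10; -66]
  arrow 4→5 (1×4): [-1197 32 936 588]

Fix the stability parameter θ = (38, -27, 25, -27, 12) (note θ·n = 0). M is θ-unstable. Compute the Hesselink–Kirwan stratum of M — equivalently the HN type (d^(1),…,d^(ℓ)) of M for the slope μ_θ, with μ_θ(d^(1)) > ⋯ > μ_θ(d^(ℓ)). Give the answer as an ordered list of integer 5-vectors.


Interval decomposition of M: I[1,1], I[1,2]^2, I[1,4], I[4,4]^2, I[4,5].
HN type (ℓ=5): μ^(1)=38; μ^(2)=12; μ^(3)=11/2; μ^(4)=9/4; μ^(5)=-27

((1, 0, 0, 0, 0); (0, 0, 0, 0, 1); (2, 2, 0, 0, 0); (1, 1, 1, 1, 0); (0, 0, 0, 3, 0))


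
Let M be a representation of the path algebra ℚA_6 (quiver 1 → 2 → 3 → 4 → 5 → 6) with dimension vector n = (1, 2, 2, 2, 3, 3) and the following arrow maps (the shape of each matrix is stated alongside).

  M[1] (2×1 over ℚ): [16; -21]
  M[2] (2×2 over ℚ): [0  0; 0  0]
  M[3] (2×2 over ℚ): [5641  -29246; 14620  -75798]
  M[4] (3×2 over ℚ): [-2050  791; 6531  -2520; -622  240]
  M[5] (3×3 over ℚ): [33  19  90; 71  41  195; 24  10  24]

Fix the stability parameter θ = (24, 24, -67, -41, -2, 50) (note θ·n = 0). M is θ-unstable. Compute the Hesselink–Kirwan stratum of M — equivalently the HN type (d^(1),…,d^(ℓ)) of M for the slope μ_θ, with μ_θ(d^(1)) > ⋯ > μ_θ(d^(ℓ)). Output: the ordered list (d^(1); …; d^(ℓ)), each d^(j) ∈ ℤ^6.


Barcode: M ≅ I[1,2], I[2,2], I[3,6]^2, I[5,6]. HN layers by μ_θ (5 steps, strictly decreasing):
  μ^(1)=50; μ^(2)=24; μ^(3)=-2; μ^(4)=-41; μ^(5)=-67

((0, 0, 0, 0, 0, 3); (1, 2, 0, 0, 0, 0); (0, 0, 0, 0, 3, 0); (0, 0, 0, 2, 0, 0); (0, 0, 2, 0, 0, 0))


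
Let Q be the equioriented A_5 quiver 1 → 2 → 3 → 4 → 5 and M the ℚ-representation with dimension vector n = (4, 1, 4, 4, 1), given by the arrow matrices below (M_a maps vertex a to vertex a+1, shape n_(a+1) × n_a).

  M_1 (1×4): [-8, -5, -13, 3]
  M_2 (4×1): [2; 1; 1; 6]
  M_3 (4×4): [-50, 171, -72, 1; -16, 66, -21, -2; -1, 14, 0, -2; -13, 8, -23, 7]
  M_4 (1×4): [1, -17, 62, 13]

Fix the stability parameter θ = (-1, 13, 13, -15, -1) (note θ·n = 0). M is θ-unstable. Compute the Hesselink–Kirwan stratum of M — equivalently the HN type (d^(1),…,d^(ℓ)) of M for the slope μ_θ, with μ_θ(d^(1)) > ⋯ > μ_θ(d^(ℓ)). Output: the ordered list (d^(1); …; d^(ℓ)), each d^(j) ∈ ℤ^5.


Via rank(M_{q-1}∘⋯∘M_p): M ≅ I[1,1]^3, I[1,5], I[3,4]^3.
μ_θ-semistable layers: μ^(1)=5/2; μ^(2)=-1

((0, 1, 1, 1, 1); (4, 0, 3, 3, 0))


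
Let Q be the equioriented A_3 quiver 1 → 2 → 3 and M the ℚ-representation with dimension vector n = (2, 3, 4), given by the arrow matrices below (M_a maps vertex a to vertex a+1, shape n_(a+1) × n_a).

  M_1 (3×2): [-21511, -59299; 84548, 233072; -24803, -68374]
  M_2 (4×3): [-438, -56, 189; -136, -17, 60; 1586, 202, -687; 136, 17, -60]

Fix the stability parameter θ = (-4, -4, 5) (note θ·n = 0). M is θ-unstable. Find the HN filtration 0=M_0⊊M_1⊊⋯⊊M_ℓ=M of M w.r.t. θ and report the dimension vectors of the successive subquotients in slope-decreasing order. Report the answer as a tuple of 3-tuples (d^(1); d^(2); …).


Interval decomposition of M: I[1,2], I[1,3], I[2,3], I[3,3]^2.
HN type (ℓ=2): μ^(1)=5; μ^(2)=-4

((0, 0, 4); (2, 3, 0))


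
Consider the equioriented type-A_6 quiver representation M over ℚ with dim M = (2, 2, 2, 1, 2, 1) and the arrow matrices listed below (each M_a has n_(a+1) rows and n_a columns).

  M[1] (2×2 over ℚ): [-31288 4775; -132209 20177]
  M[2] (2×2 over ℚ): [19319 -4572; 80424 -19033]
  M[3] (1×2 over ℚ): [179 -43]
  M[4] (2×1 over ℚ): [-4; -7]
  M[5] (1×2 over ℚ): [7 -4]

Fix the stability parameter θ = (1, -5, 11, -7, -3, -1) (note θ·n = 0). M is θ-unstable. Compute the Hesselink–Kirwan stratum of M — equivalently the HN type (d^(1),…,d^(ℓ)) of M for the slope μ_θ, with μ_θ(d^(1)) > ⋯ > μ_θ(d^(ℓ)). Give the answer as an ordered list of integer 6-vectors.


Interval decomposition of M: I[1,3], I[1,5], I[5,6].
HN type (ℓ=5): μ^(1)=11; μ^(2)=1/3; μ^(3)=-1; μ^(4)=-2; μ^(5)=-3

((0, 0, 1, 0, 0, 0); (0, 0, 1, 1, 1, 0); (0, 0, 0, 0, 0, 1); (2, 2, 0, 0, 0, 0); (0, 0, 0, 0, 1, 0))


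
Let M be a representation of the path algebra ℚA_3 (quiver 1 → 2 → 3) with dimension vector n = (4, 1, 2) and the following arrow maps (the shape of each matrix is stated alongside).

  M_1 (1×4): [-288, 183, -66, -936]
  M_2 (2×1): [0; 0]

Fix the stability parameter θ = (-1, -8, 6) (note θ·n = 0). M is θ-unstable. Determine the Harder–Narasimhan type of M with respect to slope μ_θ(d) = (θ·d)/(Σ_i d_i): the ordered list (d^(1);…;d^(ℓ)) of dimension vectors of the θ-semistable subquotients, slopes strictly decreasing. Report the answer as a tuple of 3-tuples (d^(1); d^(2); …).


Interval decomposition of M: I[1,1]^3, I[1,2], I[3,3]^2.
HN type (ℓ=3): μ^(1)=6; μ^(2)=-1; μ^(3)=-9/2

((0, 0, 2); (3, 0, 0); (1, 1, 0))


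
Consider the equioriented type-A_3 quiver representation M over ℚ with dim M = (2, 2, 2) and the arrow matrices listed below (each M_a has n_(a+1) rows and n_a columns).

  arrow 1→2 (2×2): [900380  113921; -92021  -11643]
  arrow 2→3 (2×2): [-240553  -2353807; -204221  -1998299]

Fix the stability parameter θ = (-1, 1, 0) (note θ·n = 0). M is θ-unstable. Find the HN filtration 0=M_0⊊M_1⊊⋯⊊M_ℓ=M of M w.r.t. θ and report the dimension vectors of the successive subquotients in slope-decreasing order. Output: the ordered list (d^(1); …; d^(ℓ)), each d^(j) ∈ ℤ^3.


Barcode: M ≅ I[1,2], I[1,3], I[3,3]. HN layers by μ_θ (4 steps, strictly decreasing):
  μ^(1)=1; μ^(2)=1/2; μ^(3)=0; μ^(4)=-1

((0, 1, 0); (0, 1, 1); (0, 0, 1); (2, 0, 0))


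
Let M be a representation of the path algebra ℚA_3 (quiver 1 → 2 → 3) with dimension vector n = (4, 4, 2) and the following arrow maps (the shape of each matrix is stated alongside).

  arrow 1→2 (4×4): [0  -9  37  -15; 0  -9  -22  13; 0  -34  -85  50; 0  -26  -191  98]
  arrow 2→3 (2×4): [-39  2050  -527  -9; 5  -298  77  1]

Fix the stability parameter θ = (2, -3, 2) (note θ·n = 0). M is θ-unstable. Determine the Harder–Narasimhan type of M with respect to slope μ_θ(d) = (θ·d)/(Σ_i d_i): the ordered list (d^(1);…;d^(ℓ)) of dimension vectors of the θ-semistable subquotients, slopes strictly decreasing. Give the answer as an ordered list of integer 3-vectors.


Interval decomposition of M: I[1,1], I[1,2], I[1,3]^2, I[2,2].
HN type (ℓ=3): μ^(1)=2; μ^(2)=-1/2; μ^(3)=-3

((1, 0, 2); (3, 3, 0); (0, 1, 0))


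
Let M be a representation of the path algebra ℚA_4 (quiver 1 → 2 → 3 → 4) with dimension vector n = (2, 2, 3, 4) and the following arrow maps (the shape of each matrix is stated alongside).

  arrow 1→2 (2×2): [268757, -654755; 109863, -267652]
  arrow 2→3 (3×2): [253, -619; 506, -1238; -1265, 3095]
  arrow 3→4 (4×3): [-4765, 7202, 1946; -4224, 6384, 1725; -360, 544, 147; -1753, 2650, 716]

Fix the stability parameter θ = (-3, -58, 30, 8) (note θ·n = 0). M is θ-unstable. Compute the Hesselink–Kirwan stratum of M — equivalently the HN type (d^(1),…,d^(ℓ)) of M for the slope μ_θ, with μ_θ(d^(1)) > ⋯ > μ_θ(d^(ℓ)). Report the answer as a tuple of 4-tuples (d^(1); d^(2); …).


Via rank(M_{q-1}∘⋯∘M_p): M ≅ I[1,2], I[1,4], I[3,3], I[3,4], I[4,4]^2.
μ_θ-semistable layers: μ^(1)=30; μ^(2)=19; μ^(3)=8; μ^(4)=-61/2

((0, 0, 1, 0); (0, 0, 2, 2); (0, 0, 0, 2); (2, 2, 0, 0))


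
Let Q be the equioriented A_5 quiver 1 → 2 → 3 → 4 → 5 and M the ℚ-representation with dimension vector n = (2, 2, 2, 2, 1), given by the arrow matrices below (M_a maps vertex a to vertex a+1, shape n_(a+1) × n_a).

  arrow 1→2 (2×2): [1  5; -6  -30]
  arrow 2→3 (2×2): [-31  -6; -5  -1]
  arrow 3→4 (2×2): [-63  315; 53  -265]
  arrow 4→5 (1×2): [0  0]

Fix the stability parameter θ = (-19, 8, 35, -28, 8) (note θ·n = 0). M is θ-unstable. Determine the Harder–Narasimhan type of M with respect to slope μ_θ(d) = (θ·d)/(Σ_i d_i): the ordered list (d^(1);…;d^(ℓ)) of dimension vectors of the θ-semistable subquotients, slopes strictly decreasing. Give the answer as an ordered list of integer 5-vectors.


Via rank(M_{q-1}∘⋯∘M_p): M ≅ I[1,1], I[1,3], I[2,4], I[4,4], I[5,5].
μ_θ-semistable layers: μ^(1)=35; μ^(2)=8; μ^(3)=5; μ^(4)=-19; μ^(5)=-28

((0, 0, 1, 0, 0); (0, 1, 0, 0, 1); (0, 1, 1, 1, 0); (2, 0, 0, 0, 0); (0, 0, 0, 1, 0))


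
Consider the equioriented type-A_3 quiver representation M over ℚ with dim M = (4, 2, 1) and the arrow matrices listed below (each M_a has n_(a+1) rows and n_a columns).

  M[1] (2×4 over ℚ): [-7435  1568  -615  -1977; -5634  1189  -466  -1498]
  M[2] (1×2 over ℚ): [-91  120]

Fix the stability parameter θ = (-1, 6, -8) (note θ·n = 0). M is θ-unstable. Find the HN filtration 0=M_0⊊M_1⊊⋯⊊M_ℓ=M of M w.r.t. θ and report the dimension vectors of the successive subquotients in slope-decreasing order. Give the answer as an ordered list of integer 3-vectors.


Via rank(M_{q-1}∘⋯∘M_p): M ≅ I[1,1]^2, I[1,2], I[1,3].
μ_θ-semistable layers: μ^(1)=6; μ^(2)=-1

((0, 1, 0); (4, 1, 1))


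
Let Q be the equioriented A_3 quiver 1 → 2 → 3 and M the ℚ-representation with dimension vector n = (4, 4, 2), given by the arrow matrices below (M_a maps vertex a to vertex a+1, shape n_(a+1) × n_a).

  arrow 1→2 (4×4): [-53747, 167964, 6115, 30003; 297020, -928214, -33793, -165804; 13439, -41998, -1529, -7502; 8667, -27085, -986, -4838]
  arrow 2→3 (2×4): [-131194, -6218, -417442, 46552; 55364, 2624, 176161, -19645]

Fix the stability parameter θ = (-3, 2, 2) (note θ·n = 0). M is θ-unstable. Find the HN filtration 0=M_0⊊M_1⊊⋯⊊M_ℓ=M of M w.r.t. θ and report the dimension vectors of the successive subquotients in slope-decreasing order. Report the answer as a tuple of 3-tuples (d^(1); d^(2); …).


Interval decomposition of M: I[1,2]^2, I[1,3]^2.
HN type (ℓ=2): μ^(1)=2; μ^(2)=-3

((0, 4, 2); (4, 0, 0))


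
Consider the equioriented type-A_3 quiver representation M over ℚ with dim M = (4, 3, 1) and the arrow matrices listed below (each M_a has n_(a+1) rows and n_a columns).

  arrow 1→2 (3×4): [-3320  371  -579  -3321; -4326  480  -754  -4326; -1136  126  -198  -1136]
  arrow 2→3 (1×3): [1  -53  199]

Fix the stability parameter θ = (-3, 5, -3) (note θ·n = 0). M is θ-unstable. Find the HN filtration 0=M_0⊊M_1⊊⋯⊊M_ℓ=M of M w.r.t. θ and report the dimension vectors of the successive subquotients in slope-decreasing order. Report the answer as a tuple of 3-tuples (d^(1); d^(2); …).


Via rank(M_{q-1}∘⋯∘M_p): M ≅ I[1,1], I[1,2]^2, I[1,3].
μ_θ-semistable layers: μ^(1)=5; μ^(2)=1; μ^(3)=-3

((0, 2, 0); (0, 1, 1); (4, 0, 0))


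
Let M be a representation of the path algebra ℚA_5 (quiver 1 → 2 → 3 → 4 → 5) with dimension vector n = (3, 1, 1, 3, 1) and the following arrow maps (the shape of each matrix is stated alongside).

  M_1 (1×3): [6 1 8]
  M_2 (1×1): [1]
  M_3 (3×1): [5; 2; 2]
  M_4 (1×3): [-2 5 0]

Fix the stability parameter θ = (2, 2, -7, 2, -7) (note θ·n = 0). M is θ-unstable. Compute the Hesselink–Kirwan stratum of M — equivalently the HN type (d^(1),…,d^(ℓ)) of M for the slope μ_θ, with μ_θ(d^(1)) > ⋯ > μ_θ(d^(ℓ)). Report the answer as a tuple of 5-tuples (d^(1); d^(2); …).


Interval decomposition of M: I[1,1]^2, I[1,4], I[4,4], I[4,5].
HN type (ℓ=3): μ^(1)=2; μ^(2)=-1; μ^(3)=-5/2

((2, 0, 0, 2, 0); (1, 1, 1, 0, 0); (0, 0, 0, 1, 1))


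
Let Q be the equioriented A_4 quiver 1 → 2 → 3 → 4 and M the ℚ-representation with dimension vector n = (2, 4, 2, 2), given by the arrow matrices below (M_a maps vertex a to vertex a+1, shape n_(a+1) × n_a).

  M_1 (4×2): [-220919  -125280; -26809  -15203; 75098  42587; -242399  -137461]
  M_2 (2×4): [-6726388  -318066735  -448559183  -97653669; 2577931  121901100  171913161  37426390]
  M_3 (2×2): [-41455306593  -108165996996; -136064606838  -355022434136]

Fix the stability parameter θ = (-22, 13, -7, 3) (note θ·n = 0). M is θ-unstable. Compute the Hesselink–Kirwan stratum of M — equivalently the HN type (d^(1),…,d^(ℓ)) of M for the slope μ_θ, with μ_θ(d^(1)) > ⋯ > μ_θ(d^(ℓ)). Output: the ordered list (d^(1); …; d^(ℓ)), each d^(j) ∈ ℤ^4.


Interval decomposition of M: I[1,3], I[1,4], I[2,2]^2, I[4,4].
HN type (ℓ=3): μ^(1)=13; μ^(2)=3; μ^(3)=-22

((0, 2, 0, 0); (0, 2, 2, 2); (2, 0, 0, 0))


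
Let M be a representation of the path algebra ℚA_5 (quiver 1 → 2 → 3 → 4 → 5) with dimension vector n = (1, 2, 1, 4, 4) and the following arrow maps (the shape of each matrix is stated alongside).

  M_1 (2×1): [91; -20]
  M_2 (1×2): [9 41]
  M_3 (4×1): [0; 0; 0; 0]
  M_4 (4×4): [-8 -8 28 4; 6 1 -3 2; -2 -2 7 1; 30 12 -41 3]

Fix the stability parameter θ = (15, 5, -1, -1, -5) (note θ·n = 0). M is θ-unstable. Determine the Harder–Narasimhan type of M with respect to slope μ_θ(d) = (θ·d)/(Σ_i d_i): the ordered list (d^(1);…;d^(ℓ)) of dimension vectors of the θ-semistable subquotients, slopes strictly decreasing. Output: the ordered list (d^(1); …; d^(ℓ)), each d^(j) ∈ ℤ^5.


Interval decomposition of M: I[1,3], I[2,2], I[4,4], I[4,5]^3, I[5,5].
HN type (ℓ=5): μ^(1)=19/3; μ^(2)=5; μ^(3)=-1; μ^(4)=-3; μ^(5)=-5

((1, 1, 1, 0, 0); (0, 1, 0, 0, 0); (0, 0, 0, 1, 0); (0, 0, 0, 3, 3); (0, 0, 0, 0, 1))


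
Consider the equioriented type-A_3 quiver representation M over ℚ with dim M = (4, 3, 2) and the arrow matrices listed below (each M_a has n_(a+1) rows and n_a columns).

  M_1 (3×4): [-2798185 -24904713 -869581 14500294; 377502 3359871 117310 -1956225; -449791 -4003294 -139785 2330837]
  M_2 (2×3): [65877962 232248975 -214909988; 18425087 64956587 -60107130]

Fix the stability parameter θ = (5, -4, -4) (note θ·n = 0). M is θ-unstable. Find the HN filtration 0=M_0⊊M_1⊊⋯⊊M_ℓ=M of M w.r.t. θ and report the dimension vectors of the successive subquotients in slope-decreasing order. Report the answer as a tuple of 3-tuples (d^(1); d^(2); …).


Barcode: M ≅ I[1,1], I[1,2], I[1,3]^2. HN layers by μ_θ (3 steps, strictly decreasing):
  μ^(1)=5; μ^(2)=1/2; μ^(3)=-1

((1, 0, 0); (1, 1, 0); (2, 2, 2))


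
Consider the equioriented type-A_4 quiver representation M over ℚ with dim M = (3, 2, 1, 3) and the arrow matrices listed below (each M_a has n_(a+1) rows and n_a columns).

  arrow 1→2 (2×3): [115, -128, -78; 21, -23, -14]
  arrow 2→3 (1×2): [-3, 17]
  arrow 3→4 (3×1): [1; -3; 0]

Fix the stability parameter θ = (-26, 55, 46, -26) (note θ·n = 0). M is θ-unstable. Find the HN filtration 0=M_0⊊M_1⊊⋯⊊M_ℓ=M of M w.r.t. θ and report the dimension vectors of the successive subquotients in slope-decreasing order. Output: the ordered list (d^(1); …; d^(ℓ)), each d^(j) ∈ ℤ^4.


Via rank(M_{q-1}∘⋯∘M_p): M ≅ I[1,1], I[1,2], I[1,4], I[4,4]^2.
μ_θ-semistable layers: μ^(1)=55; μ^(2)=25; μ^(3)=-26

((0, 1, 0, 0); (0, 1, 1, 1); (3, 0, 0, 2))


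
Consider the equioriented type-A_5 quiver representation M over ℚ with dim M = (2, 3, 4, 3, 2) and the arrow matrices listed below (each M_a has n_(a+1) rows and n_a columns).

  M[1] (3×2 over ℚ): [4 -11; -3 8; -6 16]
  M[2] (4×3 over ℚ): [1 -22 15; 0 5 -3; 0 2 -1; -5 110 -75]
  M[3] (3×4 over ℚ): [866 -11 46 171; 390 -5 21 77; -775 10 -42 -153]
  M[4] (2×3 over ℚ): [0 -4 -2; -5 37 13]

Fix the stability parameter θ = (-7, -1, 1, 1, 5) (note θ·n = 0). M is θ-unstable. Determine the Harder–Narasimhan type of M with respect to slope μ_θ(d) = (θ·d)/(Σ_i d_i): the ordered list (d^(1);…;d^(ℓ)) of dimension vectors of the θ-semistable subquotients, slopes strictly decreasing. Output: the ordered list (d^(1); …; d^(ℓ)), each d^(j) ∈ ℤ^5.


Via rank(M_{q-1}∘⋯∘M_p): M ≅ I[1,3], I[1,4], I[2,5], I[3,5].
μ_θ-semistable layers: μ^(1)=5; μ^(2)=1; μ^(3)=-1; μ^(4)=-7

((0, 0, 0, 0, 2); (0, 0, 4, 3, 0); (0, 3, 0, 0, 0); (2, 0, 0, 0, 0))


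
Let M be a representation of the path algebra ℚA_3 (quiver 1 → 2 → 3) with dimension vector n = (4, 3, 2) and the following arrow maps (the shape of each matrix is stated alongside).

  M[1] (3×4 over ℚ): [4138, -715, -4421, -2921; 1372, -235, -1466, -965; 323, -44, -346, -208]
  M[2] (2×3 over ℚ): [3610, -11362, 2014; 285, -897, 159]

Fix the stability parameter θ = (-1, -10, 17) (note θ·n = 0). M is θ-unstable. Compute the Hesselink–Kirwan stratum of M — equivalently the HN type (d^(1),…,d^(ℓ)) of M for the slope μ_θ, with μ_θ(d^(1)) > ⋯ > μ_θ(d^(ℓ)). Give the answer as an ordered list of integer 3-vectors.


Barcode: M ≅ I[1,1], I[1,2]^2, I[1,3], I[3,3]. HN layers by μ_θ (3 steps, strictly decreasing):
  μ^(1)=17; μ^(2)=-1; μ^(3)=-11/2

((0, 0, 2); (1, 0, 0); (3, 3, 0))


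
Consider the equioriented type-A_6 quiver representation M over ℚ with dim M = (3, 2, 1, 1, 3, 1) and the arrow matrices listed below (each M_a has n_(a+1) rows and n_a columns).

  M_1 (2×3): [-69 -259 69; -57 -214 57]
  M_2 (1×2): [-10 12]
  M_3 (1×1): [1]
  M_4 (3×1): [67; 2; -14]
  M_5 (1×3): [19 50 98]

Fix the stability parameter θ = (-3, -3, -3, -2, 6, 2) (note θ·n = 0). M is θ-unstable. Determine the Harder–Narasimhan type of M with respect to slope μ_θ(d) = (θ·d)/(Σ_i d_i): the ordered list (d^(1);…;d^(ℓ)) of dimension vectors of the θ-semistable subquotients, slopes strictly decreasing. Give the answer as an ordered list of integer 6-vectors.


Interval decomposition of M: I[1,1], I[1,2], I[1,6], I[5,5]^2.
HN type (ℓ=4): μ^(1)=6; μ^(2)=4; μ^(3)=-2; μ^(4)=-3

((0, 0, 0, 0, 2, 0); (0, 0, 0, 0, 1, 1); (0, 0, 0, 1, 0, 0); (3, 2, 1, 0, 0, 0))


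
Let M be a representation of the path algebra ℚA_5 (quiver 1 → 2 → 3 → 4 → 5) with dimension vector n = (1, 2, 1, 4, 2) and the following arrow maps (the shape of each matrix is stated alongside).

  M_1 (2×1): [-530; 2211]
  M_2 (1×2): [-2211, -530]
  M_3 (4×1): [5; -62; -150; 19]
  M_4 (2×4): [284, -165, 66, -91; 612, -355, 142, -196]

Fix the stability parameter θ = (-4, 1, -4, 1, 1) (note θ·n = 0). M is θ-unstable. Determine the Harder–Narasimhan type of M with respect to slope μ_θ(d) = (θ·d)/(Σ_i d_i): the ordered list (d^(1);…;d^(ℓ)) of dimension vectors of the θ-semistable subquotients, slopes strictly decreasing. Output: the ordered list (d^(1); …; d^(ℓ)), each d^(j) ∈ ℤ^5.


Via rank(M_{q-1}∘⋯∘M_p): M ≅ I[1,2], I[2,5], I[4,4]^2, I[4,5].
μ_θ-semistable layers: μ^(1)=1; μ^(2)=-3/2; μ^(3)=-4

((0, 1, 0, 4, 2); (0, 1, 1, 0, 0); (1, 0, 0, 0, 0))


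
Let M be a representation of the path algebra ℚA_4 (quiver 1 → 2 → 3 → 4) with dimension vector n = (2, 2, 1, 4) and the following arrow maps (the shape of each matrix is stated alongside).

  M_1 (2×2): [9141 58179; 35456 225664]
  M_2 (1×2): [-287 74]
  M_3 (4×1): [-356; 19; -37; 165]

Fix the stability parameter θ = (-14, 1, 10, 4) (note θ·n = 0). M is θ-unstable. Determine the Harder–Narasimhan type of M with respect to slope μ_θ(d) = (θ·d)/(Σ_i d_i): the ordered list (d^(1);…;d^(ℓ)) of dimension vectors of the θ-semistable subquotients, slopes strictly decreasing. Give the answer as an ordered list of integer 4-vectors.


Via rank(M_{q-1}∘⋯∘M_p): M ≅ I[1,1], I[1,4], I[2,2], I[4,4]^3.
μ_θ-semistable layers: μ^(1)=7; μ^(2)=4; μ^(3)=1; μ^(4)=-14

((0, 0, 1, 1); (0, 0, 0, 3); (0, 2, 0, 0); (2, 0, 0, 0))


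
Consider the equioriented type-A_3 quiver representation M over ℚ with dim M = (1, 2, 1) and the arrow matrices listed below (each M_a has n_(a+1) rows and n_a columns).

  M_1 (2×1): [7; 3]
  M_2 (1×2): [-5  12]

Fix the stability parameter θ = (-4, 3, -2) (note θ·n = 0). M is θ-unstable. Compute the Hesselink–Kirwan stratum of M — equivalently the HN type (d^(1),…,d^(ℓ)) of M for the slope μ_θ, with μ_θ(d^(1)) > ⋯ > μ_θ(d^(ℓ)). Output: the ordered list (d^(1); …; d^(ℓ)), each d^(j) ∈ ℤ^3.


Via rank(M_{q-1}∘⋯∘M_p): M ≅ I[1,3], I[2,2].
μ_θ-semistable layers: μ^(1)=3; μ^(2)=1/2; μ^(3)=-4

((0, 1, 0); (0, 1, 1); (1, 0, 0))


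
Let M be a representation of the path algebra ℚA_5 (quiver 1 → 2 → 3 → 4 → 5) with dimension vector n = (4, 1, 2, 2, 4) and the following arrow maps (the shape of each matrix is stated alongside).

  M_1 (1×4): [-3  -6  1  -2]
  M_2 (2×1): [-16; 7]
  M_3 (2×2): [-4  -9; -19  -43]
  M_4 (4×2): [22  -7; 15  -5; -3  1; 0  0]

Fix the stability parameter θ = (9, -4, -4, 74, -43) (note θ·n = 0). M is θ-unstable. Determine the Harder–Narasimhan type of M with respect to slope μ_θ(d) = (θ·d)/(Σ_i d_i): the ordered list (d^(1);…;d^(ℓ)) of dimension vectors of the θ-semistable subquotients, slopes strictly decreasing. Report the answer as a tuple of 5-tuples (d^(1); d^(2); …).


Interval decomposition of M: I[1,1]^3, I[1,5], I[3,5], I[5,5]^2.
HN type (ℓ=5): μ^(1)=31/2; μ^(2)=9; μ^(3)=1/3; μ^(4)=-4; μ^(5)=-43

((0, 0, 0, 2, 2); (3, 0, 0, 0, 0); (1, 1, 1, 0, 0); (0, 0, 1, 0, 0); (0, 0, 0, 0, 2))


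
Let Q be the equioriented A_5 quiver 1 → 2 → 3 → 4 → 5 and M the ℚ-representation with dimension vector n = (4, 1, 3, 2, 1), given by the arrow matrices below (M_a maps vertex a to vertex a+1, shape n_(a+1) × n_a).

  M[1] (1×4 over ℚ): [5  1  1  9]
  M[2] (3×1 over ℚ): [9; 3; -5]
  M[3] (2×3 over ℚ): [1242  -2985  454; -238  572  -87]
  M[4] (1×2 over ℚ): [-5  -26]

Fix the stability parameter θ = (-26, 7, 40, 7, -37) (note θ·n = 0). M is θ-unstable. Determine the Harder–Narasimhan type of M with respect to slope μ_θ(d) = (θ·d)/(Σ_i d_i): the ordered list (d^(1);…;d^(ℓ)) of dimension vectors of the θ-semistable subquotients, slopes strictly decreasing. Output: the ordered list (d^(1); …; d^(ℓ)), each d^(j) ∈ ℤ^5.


Barcode: M ≅ I[1,1]^3, I[1,5], I[3,3], I[3,4]. HN layers by μ_θ (4 steps, strictly decreasing):
  μ^(1)=40; μ^(2)=47/2; μ^(3)=17/4; μ^(4)=-26

((0, 0, 1, 0, 0); (0, 0, 1, 1, 0); (0, 1, 1, 1, 1); (4, 0, 0, 0, 0))


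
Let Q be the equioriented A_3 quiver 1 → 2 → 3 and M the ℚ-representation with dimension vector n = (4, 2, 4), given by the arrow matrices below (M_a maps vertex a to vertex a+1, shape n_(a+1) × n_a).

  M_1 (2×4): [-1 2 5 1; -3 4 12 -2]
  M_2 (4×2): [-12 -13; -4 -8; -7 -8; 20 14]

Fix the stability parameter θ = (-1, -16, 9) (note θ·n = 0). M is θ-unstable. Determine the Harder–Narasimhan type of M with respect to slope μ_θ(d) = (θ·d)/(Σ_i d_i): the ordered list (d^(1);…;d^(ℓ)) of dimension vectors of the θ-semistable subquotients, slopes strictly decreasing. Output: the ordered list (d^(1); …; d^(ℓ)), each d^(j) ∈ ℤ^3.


Via rank(M_{q-1}∘⋯∘M_p): M ≅ I[1,1]^2, I[1,3]^2, I[3,3]^2.
μ_θ-semistable layers: μ^(1)=9; μ^(2)=-1; μ^(3)=-17/2

((0, 0, 4); (2, 0, 0); (2, 2, 0))


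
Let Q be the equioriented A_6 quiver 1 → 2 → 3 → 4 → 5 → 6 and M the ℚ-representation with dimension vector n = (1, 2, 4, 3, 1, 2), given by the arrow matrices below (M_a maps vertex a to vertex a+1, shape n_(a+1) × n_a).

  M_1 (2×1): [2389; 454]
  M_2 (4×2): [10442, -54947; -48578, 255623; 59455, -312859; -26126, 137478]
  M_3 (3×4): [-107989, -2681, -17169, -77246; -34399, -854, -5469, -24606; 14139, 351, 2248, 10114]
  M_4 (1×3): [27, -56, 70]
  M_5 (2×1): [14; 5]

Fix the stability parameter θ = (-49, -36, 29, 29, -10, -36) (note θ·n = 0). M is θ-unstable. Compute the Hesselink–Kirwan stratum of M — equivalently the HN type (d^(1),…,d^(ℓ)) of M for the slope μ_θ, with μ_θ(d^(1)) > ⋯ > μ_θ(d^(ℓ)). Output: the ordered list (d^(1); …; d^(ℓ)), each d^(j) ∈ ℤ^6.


Barcode: M ≅ I[1,6], I[2,4], I[3,3], I[3,4], I[6,6]. HN layers by μ_θ (4 steps, strictly decreasing):
  μ^(1)=29; μ^(2)=3; μ^(3)=-36; μ^(4)=-49

((0, 0, 3, 2, 0, 0); (0, 0, 1, 1, 1, 1); (0, 2, 0, 0, 0, 1); (1, 0, 0, 0, 0, 0))


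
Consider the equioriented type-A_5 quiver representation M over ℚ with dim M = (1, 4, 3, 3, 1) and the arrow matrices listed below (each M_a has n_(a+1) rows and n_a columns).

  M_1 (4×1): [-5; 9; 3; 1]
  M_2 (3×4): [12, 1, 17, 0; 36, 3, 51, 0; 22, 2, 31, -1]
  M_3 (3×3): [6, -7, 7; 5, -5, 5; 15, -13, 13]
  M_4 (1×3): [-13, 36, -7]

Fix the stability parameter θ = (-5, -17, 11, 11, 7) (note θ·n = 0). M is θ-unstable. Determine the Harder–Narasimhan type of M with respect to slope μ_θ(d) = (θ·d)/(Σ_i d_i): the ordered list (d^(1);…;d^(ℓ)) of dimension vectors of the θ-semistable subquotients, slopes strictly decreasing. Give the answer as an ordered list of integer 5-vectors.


Via rank(M_{q-1}∘⋯∘M_p): M ≅ I[1,2], I[2,2], I[2,4], I[2,5], I[3,3], I[4,4].
μ_θ-semistable layers: μ^(1)=11; μ^(2)=29/3; μ^(3)=-11; μ^(4)=-17

((0, 0, 2, 2, 0); (0, 0, 1, 1, 1); (1, 1, 0, 0, 0); (0, 3, 0, 0, 0))


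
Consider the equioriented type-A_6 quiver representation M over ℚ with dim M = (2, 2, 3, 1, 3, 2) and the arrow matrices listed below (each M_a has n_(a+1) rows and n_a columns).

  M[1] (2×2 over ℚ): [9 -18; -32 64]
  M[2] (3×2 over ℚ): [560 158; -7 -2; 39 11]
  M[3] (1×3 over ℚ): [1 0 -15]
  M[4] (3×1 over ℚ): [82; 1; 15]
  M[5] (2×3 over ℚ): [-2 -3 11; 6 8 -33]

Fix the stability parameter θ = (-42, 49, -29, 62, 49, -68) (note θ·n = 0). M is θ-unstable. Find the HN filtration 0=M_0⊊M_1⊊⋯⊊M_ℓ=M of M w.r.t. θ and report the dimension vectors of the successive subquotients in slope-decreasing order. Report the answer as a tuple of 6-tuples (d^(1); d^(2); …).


Interval decomposition of M: I[1,1], I[1,6], I[2,3], I[3,3], I[5,5], I[5,6].
HN type (ℓ=6): μ^(1)=49; μ^(2)=43/3; μ^(3)=10; μ^(4)=-19/2; μ^(5)=-29; μ^(6)=-42

((0, 0, 0, 0, 1, 0); (0, 0, 0, 1, 1, 1); (0, 2, 2, 0, 0, 0); (0, 0, 0, 0, 1, 1); (0, 0, 1, 0, 0, 0); (2, 0, 0, 0, 0, 0))


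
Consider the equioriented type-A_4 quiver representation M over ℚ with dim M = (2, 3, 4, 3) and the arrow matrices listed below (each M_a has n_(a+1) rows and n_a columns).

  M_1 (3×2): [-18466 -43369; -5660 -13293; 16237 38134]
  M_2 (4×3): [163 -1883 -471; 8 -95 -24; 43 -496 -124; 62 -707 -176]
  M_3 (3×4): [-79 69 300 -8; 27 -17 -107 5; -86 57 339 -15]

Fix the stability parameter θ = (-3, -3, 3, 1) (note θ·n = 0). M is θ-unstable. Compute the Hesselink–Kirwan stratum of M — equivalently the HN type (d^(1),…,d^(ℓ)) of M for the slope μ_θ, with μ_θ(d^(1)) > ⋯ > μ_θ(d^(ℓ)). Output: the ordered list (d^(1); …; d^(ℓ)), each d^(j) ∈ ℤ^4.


Via rank(M_{q-1}∘⋯∘M_p): M ≅ I[1,4]^2, I[2,4], I[3,3].
μ_θ-semistable layers: μ^(1)=3; μ^(2)=2; μ^(3)=-3

((0, 0, 1, 0); (0, 0, 3, 3); (2, 3, 0, 0))


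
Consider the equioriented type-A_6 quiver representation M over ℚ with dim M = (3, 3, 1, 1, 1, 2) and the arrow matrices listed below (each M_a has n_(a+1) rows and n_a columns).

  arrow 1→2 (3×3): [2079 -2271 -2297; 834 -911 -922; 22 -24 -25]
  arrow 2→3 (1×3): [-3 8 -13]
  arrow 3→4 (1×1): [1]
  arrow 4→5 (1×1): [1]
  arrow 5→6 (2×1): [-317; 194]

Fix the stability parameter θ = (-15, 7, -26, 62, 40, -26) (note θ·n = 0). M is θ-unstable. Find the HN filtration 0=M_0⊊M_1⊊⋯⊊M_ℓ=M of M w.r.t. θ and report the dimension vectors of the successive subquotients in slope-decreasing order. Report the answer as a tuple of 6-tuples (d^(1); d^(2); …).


Barcode: M ≅ I[1,2]^2, I[1,6], I[6,6]. HN layers by μ_θ (5 steps, strictly decreasing):
  μ^(1)=76/3; μ^(2)=7; μ^(3)=-19/2; μ^(4)=-15; μ^(5)=-26

((0, 0, 0, 1, 1, 1); (0, 2, 0, 0, 0, 0); (0, 1, 1, 0, 0, 0); (3, 0, 0, 0, 0, 0); (0, 0, 0, 0, 0, 1))


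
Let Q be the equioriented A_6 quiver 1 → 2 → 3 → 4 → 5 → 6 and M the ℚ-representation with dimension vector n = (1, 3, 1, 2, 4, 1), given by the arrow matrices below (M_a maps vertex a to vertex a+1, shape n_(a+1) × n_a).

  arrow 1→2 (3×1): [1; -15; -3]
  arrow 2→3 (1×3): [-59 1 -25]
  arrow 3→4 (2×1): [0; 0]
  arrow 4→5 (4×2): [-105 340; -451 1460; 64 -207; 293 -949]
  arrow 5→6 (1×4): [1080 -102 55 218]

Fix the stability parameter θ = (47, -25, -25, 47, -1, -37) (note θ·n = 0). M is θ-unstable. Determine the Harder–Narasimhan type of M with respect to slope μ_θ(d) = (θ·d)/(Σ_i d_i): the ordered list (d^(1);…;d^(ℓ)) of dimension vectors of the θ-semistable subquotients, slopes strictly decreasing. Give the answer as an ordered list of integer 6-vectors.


Interval decomposition of M: I[1,3], I[2,2]^2, I[4,5], I[4,6], I[5,5]^2.
HN type (ℓ=4): μ^(1)=23; μ^(2)=3; μ^(3)=-1; μ^(4)=-25

((0, 0, 0, 1, 1, 0); (0, 0, 0, 1, 1, 1); (1, 1, 1, 0, 2, 0); (0, 2, 0, 0, 0, 0))


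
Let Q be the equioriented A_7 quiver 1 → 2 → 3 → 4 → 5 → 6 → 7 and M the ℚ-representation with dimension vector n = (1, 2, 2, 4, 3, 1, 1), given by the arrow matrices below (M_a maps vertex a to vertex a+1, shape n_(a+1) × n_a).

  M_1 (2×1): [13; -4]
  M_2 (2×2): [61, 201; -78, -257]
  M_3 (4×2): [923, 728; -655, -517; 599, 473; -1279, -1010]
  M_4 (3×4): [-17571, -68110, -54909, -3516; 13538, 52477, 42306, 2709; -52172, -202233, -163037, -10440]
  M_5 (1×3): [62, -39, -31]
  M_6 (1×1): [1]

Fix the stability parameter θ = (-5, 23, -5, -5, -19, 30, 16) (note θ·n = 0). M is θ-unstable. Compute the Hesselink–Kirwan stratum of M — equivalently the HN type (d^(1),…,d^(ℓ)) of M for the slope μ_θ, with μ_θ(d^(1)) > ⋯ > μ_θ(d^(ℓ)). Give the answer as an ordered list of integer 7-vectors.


Via rank(M_{q-1}∘⋯∘M_p): M ≅ I[1,4], I[2,7], I[4,5]^2.
μ_θ-semistable layers: μ^(1)=23; μ^(2)=13/3; μ^(3)=-3/2; μ^(4)=-5; μ^(5)=-12

((0, 0, 0, 0, 0, 1, 1); (0, 1, 1, 1, 0, 0, 0); (0, 1, 1, 1, 1, 0, 0); (1, 0, 0, 0, 0, 0, 0); (0, 0, 0, 2, 2, 0, 0))


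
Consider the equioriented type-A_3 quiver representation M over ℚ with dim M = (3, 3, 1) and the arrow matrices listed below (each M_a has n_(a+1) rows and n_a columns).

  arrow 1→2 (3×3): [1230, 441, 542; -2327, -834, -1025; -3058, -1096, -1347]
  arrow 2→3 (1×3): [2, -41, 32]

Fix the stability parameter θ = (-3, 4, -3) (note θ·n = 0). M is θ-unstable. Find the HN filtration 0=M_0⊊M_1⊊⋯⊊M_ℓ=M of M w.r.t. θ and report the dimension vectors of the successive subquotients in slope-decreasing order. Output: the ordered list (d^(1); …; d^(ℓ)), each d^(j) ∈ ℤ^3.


Via rank(M_{q-1}∘⋯∘M_p): M ≅ I[1,2]^2, I[1,3].
μ_θ-semistable layers: μ^(1)=4; μ^(2)=1/2; μ^(3)=-3

((0, 2, 0); (0, 1, 1); (3, 0, 0))


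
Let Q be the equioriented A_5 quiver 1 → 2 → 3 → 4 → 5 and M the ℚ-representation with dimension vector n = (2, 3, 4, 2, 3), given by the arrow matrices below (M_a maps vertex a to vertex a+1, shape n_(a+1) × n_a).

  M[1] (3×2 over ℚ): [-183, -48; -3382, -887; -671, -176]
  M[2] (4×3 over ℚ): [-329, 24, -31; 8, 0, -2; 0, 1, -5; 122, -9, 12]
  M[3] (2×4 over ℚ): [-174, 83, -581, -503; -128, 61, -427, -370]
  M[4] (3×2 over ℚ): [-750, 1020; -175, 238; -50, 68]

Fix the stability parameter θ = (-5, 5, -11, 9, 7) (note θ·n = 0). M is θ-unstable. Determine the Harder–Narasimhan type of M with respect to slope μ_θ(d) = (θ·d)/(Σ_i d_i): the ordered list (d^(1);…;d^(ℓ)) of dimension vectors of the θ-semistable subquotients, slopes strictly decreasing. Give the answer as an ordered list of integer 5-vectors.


Via rank(M_{q-1}∘⋯∘M_p): M ≅ I[1,4], I[1,5], I[2,3], I[3,3], I[5,5]^2.
μ_θ-semistable layers: μ^(1)=9; μ^(2)=8; μ^(3)=7; μ^(4)=-3; μ^(5)=-5; μ^(6)=-11

((0, 0, 0, 1, 0); (0, 0, 0, 1, 1); (0, 0, 0, 0, 2); (0, 3, 3, 0, 0); (2, 0, 0, 0, 0); (0, 0, 1, 0, 0))
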